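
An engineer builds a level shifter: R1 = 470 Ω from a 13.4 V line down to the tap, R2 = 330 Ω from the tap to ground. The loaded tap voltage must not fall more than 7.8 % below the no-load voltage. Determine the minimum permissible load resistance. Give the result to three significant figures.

Output resistance R_th = R1‖R2 = (470 × 330)/800.0 = 193.9 Ω.
The fractional drop is R_th/(R_th + R_L); requiring this ≤ 0.0780 gives R_L ≥ R_th(1/0.0780 − 1) = 193.9 × 11.82 = 2.29 kΩ.

R_L(min) ≈ 2.29 kΩ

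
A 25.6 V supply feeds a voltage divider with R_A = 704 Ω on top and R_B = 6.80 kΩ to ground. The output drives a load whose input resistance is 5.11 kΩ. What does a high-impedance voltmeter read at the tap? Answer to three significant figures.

V_out ≈ 20.6 V

The load sits in parallel with R_B: R_B‖R_L = (6800 × 5110) / (6800 + 5110) = 2918 Ω.
V_out = 25.6 × 2918 / (704 + 2918) = 25.6 × 2918/3622 = 20.6 V.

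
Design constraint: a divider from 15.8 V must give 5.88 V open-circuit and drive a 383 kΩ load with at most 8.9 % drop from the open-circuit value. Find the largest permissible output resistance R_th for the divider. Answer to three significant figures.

R_th ≤ 37.4 kΩ

Loading drop = R_th/(R_th + R_L) ≤ 0.0890, so R_th ≤ R_L · ε/(1−ε) = 383 kΩ × 0.0890/0.9110 = 37.4 kΩ.
(Any R1, R2 with R2/(R1+R2) = 0.372 and R1‖R2 ≤ 37.4 kΩ will meet the spec.)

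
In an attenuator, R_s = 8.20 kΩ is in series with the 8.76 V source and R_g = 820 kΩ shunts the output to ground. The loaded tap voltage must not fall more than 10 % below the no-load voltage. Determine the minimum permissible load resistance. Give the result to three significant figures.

R_L(min) ≈ 73.1 kΩ

Output resistance R_th = R_s‖R_g = (8.20 × 820)/828.2 = 8.119 kΩ.
The fractional drop is R_th/(R_th + R_L); requiring this ≤ 0.100 gives R_L ≥ R_th(1/0.100 − 1) = 8.119 × 9.000 = 73.1 kΩ.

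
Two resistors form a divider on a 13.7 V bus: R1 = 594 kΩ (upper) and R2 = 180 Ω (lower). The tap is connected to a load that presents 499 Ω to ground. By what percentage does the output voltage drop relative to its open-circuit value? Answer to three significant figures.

The divider's output (Thévenin) resistance is R1‖R2 = 179.9 Ω.
Fractional drop under load = R_th/(R_th + R_L) = 179.9 / (179.9 + 499) = 0.2650.
So the output falls by 26.5 %.

26.5 %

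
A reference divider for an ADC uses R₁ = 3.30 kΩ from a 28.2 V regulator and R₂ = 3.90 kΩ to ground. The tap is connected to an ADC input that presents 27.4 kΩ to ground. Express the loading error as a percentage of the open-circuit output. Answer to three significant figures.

The divider's output (Thévenin) resistance is R₁‖R₂ = 1.788 kΩ.
Fractional drop under load = R_th/(R_th + R_L) = 1.788 / (1.788 + 27.4) = 0.06124.
So the output falls by 6.12 %.

6.12 %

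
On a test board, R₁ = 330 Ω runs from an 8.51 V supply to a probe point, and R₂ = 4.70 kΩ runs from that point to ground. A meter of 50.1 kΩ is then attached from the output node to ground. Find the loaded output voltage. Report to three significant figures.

V_out ≈ 7.90 V

The load sits in parallel with R₂: R₂‖R_L = (4700 × 50100) / (4700 + 50100) = 4297 Ω.
V_out = 8.51 × 4297 / (330 + 4297) = 8.51 × 4297/4627 = 7.90 V.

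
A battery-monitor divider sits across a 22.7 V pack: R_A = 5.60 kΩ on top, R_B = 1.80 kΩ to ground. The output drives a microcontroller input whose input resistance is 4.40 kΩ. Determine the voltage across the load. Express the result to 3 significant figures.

The load sits in parallel with R_B: R_B‖R_L = (1.80 × 4.40) / (1.80 + 4.40) = 1.277 kΩ.
V_out = 22.7 × 1.277 / (5.60 + 1.277) = 22.7 × 1.277/6.877 = 4.22 V.

V_out ≈ 4.22 V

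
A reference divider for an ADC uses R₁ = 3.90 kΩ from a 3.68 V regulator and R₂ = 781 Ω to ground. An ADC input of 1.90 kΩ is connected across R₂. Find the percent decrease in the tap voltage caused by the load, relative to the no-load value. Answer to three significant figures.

Unloaded V = 3.68 × 781/4681 = 0.6140 V.
Loaded: R₂‖R_L = 553.5 Ω, giving V = 3.68 × 553.5/4453 = 0.4574 V.
Drop = (0.6140 − 0.4574) / 0.6140 = 25.5 %.

25.5 %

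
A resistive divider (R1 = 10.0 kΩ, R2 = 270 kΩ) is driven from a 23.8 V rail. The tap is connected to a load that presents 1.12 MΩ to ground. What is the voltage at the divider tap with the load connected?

V_out ≈ 22.8 V

The load sits in parallel with R2: R2‖R_L = (270 × 1120) / (270 + 1120) = 217.6 kΩ.
V_out = 23.8 × 217.6 / (10.0 + 217.6) = 23.8 × 217.6/227.6 = 22.8 V.
(Unloaded it would have been 22.9 V.)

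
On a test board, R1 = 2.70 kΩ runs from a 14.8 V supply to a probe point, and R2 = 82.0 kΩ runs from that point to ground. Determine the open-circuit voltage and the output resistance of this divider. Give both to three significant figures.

V_th is the open-circuit tap voltage: 14.8 × 82.0/(2.70 + 82.0) = 14.3 V.
With the supply zeroed, R1 and R2 appear in parallel from the tap: R_th = R1‖R2 = (2.70 × 82.0)/84.70 = 2.61 kΩ.

V_th = 14.3 V, R_th = 2.61 kΩ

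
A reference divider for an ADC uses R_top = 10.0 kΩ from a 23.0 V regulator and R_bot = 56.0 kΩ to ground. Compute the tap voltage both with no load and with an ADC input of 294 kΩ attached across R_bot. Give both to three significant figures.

Unloaded: 19.5 V; loaded: 19.0 V

Open-circuit: V = 23.0 × 56.0/(10.0 + 56.0) = 19.5 V.
With the load, R_bot becomes R_bot‖R_L = 47.04 kΩ, so V = 23.0 × 47.04/57.04 = 19.0 V.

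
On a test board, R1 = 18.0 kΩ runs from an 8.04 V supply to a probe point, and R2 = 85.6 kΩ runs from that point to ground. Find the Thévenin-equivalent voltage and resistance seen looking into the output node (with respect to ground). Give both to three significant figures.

V_th = 6.64 V, R_th = 14.9 kΩ

V_th is the open-circuit tap voltage: 8.04 × 85.6/(18.0 + 85.6) = 6.64 V.
With the supply zeroed, R1 and R2 appear in parallel from the tap: R_th = R1‖R2 = (18.0 × 85.6)/103.6 = 14.9 kΩ.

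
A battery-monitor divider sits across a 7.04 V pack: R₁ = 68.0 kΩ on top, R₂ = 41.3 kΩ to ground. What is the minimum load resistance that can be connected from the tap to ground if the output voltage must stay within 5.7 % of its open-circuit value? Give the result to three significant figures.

Output resistance R_th = R₁‖R₂ = (68.0 × 41.3)/109.3 = 25.69 kΩ.
The fractional drop is R_th/(R_th + R_L); requiring this ≤ 0.0570 gives R_L ≥ R_th(1/0.0570 − 1) = 25.69 × 16.54 = 425 kΩ.

R_L(min) ≈ 425 kΩ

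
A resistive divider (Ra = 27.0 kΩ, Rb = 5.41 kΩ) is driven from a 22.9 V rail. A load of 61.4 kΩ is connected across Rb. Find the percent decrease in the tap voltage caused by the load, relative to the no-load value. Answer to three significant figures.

6.84 %

The divider's output (Thévenin) resistance is Ra‖Rb = 4.507 kΩ.
Fractional drop under load = R_th/(R_th + R_L) = 4.507 / (4.507 + 61.4) = 0.06838.
So the output falls by 6.84 %.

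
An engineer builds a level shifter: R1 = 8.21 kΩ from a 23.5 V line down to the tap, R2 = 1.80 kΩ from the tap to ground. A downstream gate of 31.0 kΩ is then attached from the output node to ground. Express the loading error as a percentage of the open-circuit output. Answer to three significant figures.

The divider's output (Thévenin) resistance is R1‖R2 = 1.476 kΩ.
Fractional drop under load = R_th/(R_th + R_L) = 1.476 / (1.476 + 31.0) = 0.04546.
So the output falls by 4.55 %.

4.55 %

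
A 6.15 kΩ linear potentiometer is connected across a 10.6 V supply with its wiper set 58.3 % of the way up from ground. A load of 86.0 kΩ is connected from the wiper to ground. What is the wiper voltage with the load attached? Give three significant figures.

V ≈ 6.07 V

The wiper splits the pot into (1−α)R = 2.565 kΩ above and αR = 3.585 kΩ below.
Lower section ‖ load = 3.442 kΩ.
V_wiper = 10.6 × 3.442/(2.565 + 3.442) = 6.07 V.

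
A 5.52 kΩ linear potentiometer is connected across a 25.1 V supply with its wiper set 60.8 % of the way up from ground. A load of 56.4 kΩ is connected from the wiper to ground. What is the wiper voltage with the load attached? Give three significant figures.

The wiper splits the pot into (1−α)R = 2.164 kΩ above and αR = 3.356 kΩ below.
Lower section ‖ load = 3.168 kΩ.
V_wiper = 25.1 × 3.168/(2.164 + 3.168) = 14.9 V.

V ≈ 14.9 V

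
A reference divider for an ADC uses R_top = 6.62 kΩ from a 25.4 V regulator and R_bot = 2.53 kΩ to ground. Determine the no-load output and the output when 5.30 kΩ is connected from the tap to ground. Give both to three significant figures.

Open-circuit: V = 25.4 × 2.53/(6.62 + 2.53) = 7.02 V.
With the load, R_bot becomes R_bot‖R_L = 1.713 kΩ, so V = 25.4 × 1.713/8.333 = 5.22 V.

Unloaded: 7.02 V; loaded: 5.22 V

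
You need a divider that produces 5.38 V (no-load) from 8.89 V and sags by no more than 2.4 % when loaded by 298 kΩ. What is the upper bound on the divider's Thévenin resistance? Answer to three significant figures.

R_th ≤ 7.33 kΩ

Loading drop = R_th/(R_th + R_L) ≤ 0.0240, so R_th ≤ R_L · ε/(1−ε) = 298 kΩ × 0.0240/0.9760 = 7.33 kΩ.
(Any R1, R2 with R2/(R1+R2) = 0.605 and R1‖R2 ≤ 7.33 kΩ will meet the spec.)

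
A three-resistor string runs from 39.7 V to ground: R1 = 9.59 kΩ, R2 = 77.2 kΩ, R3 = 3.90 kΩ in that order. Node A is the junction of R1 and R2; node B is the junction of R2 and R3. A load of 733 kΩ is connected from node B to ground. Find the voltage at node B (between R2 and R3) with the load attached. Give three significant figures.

At node B, R3 is in parallel with the load: R3‖R_L = 3.879 kΩ.
Below node A the resistance is R2 + (R3‖R_L) = 81.08 kΩ, so V_A = 39.7 × 81.08/90.67 = 35.50 V.
Then V_B = V_A × (R3‖R_L)/(R2 + R3‖R_L) = 35.50 × 3.879/81.08 = 1.70 V.

V ≈ 1.70 V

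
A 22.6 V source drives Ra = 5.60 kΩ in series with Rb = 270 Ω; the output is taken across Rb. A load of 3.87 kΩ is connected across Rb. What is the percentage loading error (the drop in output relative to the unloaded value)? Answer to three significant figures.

The divider's output (Thévenin) resistance is Ra‖Rb = 257.6 Ω.
Fractional drop under load = R_th/(R_th + R_L) = 257.6 / (257.6 + 3870) = 0.06240.
So the output falls by 6.24 %.

6.24 %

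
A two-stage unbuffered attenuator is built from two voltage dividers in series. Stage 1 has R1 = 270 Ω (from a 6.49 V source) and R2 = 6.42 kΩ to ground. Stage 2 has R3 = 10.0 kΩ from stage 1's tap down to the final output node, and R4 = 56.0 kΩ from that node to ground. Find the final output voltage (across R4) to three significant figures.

Stage 2 presents R3+R4 = 66000 Ω as a load on stage 1's tap.
Stage 1's lower leg becomes R2‖(R3+R4) = 5851 Ω, so V_mid = 6.49 × 5851/6121 = 6.204 V.
Stage 2 is itself unloaded: V_out = V_mid × R4/(R3+R4) = 6.204 × 56000/66000 = 5.26 V.

V_out ≈ 5.26 V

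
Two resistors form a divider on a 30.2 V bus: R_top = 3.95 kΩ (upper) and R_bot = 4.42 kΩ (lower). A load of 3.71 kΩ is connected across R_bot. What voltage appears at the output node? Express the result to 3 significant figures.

The load sits in parallel with R_bot: R_bot‖R_L = (4.42 × 3.71) / (4.42 + 3.71) = 2.017 kΩ.
V_out = 30.2 × 2.017 / (3.95 + 2.017) = 30.2 × 2.017/5.967 = 10.2 V.
(Unloaded it would have been 15.9 V.)

V_out ≈ 10.2 V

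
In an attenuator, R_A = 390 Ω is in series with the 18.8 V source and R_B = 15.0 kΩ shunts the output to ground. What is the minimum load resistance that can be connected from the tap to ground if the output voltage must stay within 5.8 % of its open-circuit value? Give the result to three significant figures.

R_L(min) ≈ 6.17 kΩ

Output resistance R_th = R_A‖R_B = (390 × 15000)/15390 = 380.1 Ω.
The fractional drop is R_th/(R_th + R_L); requiring this ≤ 0.0580 gives R_L ≥ R_th(1/0.0580 − 1) = 380.1 × 16.24 = 6.17 kΩ.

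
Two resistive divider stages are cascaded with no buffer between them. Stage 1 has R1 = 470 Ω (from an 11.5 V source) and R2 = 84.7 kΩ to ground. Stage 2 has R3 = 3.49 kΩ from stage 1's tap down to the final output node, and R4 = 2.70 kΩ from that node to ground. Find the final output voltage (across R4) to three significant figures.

V_out ≈ 4.64 V

Stage 2 presents R3+R4 = 6190 Ω as a load on stage 1's tap.
Stage 1's lower leg becomes R2‖(R3+R4) = 5768 Ω, so V_mid = 11.5 × 5768/6238 = 10.63 V.
Stage 2 is itself unloaded: V_out = V_mid × R4/(R3+R4) = 10.63 × 2700/6190 = 4.64 V.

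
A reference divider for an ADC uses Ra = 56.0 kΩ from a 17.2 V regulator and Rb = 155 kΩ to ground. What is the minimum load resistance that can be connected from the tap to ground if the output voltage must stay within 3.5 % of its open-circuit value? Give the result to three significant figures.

R_L(min) ≈ 1.13 MΩ

Output resistance R_th = Ra‖Rb = (56.0 × 155)/211.0 = 41.14 kΩ.
The fractional drop is R_th/(R_th + R_L); requiring this ≤ 0.0350 gives R_L ≥ R_th(1/0.0350 − 1) = 41.14 × 27.57 = 1.13 MΩ.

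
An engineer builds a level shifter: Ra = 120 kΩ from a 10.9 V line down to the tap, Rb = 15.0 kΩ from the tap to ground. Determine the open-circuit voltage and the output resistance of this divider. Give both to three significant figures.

V_th = 1.21 V, R_th = 13.3 kΩ

V_th is the open-circuit tap voltage: 10.9 × 15.0/(120 + 15.0) = 1.21 V.
With the supply zeroed, Ra and Rb appear in parallel from the tap: R_th = Ra‖Rb = (120 × 15.0)/135.0 = 13.3 kΩ.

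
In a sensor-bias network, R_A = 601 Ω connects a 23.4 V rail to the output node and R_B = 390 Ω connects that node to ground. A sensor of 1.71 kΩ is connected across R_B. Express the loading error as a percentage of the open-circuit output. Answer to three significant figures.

12.2 %

Unloaded V = 23.4 × 390/991.0 = 9.2089 V.
Loaded: R_B‖R_L = 317.6 Ω, giving V = 23.4 × 317.6/918.6 = 8.0899 V.
Drop = (9.2089 − 8.0899) / 9.2089 = 12.2 %.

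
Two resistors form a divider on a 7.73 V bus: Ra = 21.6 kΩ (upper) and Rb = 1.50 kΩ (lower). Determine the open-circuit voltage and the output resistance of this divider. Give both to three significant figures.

V_th is the open-circuit tap voltage: 7.73 × 1.50/(21.6 + 1.50) = 0.502 V.
With the supply zeroed, Ra and Rb appear in parallel from the tap: R_th = Ra‖Rb = (21.6 × 1.50)/23.10 = 1.40 kΩ.

V_th = 0.502 V, R_th = 1.40 kΩ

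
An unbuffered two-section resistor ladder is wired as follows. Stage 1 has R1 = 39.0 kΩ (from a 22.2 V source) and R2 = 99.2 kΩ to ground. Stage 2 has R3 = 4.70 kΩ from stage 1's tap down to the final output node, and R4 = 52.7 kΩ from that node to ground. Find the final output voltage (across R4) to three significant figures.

Stage 2 presents R3+R4 = 57.40 kΩ as a load on stage 1's tap.
Stage 1's lower leg becomes R2‖(R3+R4) = 36.36 kΩ, so V_mid = 22.2 × 36.36/75.36 = 10.71 V.
Stage 2 is itself unloaded: V_out = V_mid × R4/(R3+R4) = 10.71 × 52.7/57.40 = 9.83 V.

V_out ≈ 9.83 V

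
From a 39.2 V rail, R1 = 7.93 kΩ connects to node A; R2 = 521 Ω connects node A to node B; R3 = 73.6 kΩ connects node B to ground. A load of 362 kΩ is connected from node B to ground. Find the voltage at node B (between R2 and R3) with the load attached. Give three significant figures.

V ≈ 34.4 V

At node B, R3 is in parallel with the load: R3‖R_L = 61160 Ω.
Below node A the resistance is R2 + (R3‖R_L) = 61690 Ω, so V_A = 39.2 × 61690/69620 = 34.73 V.
Then V_B = V_A × (R3‖R_L)/(R2 + R3‖R_L) = 34.73 × 61160/61690 = 34.4 V.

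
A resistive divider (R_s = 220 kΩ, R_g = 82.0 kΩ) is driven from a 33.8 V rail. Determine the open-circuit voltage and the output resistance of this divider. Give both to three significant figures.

V_th = 9.18 V, R_th = 59.7 kΩ

V_th is the open-circuit tap voltage: 33.8 × 82.0/(220 + 82.0) = 9.18 V.
With the supply zeroed, R_s and R_g appear in parallel from the tap: R_th = R_s‖R_g = (220 × 82.0)/302.0 = 59.7 kΩ.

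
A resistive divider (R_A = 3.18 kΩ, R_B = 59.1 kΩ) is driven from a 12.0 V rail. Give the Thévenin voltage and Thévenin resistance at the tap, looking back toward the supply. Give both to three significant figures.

V_th is the open-circuit tap voltage: 12.0 × 59.1/(3.18 + 59.1) = 11.4 V.
With the supply zeroed, R_A and R_B appear in parallel from the tap: R_th = R_A‖R_B = (3.18 × 59.1)/62.28 = 3.02 kΩ.

V_th = 11.4 V, R_th = 3.02 kΩ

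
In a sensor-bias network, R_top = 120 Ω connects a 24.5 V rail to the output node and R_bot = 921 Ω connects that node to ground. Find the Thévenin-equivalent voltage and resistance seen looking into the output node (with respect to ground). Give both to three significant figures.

V_th = 21.7 V, R_th = 106 Ω

V_th is the open-circuit tap voltage: 24.5 × 921/(120 + 921) = 21.7 V.
With the supply zeroed, R_top and R_bot appear in parallel from the tap: R_th = R_top‖R_bot = (120 × 921)/1041 = 106 Ω.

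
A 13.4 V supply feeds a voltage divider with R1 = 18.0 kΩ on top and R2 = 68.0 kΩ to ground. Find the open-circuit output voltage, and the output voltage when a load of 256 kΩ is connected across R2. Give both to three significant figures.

Open-circuit: V = 13.4 × 68.0/(18.0 + 68.0) = 10.6 V.
With the load, R2 becomes R2‖R_L = 53.73 kΩ, so V = 13.4 × 53.73/71.73 = 10.0 V.

Unloaded: 10.6 V; loaded: 10.0 V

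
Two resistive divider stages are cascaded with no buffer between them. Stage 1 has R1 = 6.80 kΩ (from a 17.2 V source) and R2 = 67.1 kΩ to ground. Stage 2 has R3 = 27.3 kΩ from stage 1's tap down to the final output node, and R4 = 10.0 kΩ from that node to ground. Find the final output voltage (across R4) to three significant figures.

V_out ≈ 3.59 V

Stage 2 presents R3+R4 = 37.30 kΩ as a load on stage 1's tap.
Stage 1's lower leg becomes R2‖(R3+R4) = 23.97 kΩ, so V_mid = 17.2 × 23.97/30.77 = 13.40 V.
Stage 2 is itself unloaded: V_out = V_mid × R4/(R3+R4) = 13.40 × 10.0/37.30 = 3.59 V.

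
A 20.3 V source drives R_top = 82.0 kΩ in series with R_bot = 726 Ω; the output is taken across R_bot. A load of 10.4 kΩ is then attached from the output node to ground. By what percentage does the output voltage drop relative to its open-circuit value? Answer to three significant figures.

The divider's output (Thévenin) resistance is R_top‖R_bot = 719.6 Ω.
Fractional drop under load = R_th/(R_th + R_L) = 719.6 / (719.6 + 10400) = 0.06472.
So the output falls by 6.47 %.

6.47 %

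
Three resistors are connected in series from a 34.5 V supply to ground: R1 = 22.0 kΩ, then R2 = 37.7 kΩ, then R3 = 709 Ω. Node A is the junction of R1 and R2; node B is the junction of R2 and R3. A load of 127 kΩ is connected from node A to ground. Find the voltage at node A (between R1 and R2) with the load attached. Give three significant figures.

Below node A the series string R2+R3 = 38410 Ω sits in parallel with the 127000 Ω load: 29490 Ω.
V_A = 34.5 × 29490/(22000 + 29490) = 19.8 V.

V ≈ 19.8 V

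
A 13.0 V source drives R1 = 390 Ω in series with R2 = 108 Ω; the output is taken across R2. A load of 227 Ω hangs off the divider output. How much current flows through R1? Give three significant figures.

I ≈ 28.1 mA

R2‖R_L = 73.18 Ω, so the source sees R1 + R2‖R_L = 463.2 Ω.
I = 13.0 V / 463.2 Ω = 28.1 mA.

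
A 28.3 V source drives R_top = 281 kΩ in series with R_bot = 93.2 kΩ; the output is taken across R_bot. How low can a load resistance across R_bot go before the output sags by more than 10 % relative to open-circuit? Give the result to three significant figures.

Output resistance R_th = R_top‖R_bot = (281 × 93.2)/374.2 = 69.99 kΩ.
The fractional drop is R_th/(R_th + R_L); requiring this ≤ 0.100 gives R_L ≥ R_th(1/0.100 − 1) = 69.99 × 9.000 = 630 kΩ.

R_L(min) ≈ 630 kΩ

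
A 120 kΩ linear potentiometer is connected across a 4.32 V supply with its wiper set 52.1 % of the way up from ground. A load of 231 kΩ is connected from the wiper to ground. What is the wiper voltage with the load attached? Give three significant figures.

V ≈ 1.99 V

The wiper splits the pot into (1−α)R = 57.48 kΩ above and αR = 62.52 kΩ below.
Lower section ‖ load = 49.20 kΩ.
V_wiper = 4.32 × 49.20/(57.48 + 49.20) = 1.99 V.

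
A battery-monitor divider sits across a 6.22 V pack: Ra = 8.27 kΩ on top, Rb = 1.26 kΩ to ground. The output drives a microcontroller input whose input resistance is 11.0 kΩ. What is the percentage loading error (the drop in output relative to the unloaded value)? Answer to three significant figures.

9.04 %

Unloaded V = 6.22 × 1.26/9.530 = 0.82237 V.
Loaded: Rb‖R_L = 1.131 kΩ, giving V = 6.22 × 1.131/9.401 = 0.74802 V.
Drop = (0.82237 − 0.74802) / 0.82237 = 9.04 %.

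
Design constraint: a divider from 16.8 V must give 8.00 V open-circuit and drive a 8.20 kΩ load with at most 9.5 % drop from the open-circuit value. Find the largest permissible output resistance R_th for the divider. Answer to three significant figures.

R_th ≤ 861 Ω

Loading drop = R_th/(R_th + R_L) ≤ 0.0950, so R_th ≤ R_L · ε/(1−ε) = 8.20 kΩ × 0.0950/0.9050 = 861 Ω.
(Any R1, R2 with R2/(R1+R2) = 0.476 and R1‖R2 ≤ 861 Ω will meet the spec.)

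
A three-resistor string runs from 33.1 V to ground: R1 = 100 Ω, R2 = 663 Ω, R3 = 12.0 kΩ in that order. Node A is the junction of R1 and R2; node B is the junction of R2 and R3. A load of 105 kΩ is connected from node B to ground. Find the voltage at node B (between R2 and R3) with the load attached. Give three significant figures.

At node B, R3 is in parallel with the load: R3‖R_L = 10770 Ω.
Below node A the resistance is R2 + (R3‖R_L) = 11430 Ω, so V_A = 33.1 × 11430/11530 = 32.81 V.
Then V_B = V_A × (R3‖R_L)/(R2 + R3‖R_L) = 32.81 × 10770/11430 = 30.9 V.

V ≈ 30.9 V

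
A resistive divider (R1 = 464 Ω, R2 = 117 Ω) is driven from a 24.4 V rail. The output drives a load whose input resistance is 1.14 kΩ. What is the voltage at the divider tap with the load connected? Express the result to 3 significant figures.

The load sits in parallel with R2: R2‖R_L = (117 × 1140) / (117 + 1140) = 106.1 Ω.
V_out = 24.4 × 106.1 / (464 + 106.1) = 24.4 × 106.1/570.1 = 4.54 V.

V_out ≈ 4.54 V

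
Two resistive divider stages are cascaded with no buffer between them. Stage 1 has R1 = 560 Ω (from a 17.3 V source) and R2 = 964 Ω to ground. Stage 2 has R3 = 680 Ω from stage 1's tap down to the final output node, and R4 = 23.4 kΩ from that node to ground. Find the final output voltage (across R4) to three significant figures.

V_out ≈ 10.5 V

Stage 2 presents R3+R4 = 24080 Ω as a load on stage 1's tap.
Stage 1's lower leg becomes R2‖(R3+R4) = 926.9 Ω, so V_mid = 17.3 × 926.9/1487 = 10.78 V.
Stage 2 is itself unloaded: V_out = V_mid × R4/(R3+R4) = 10.78 × 23400/24080 = 10.5 V.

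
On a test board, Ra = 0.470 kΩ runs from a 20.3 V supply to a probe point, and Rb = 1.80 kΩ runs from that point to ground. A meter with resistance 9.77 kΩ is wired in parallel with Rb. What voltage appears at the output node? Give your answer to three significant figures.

The load sits in parallel with Rb: Rb‖R_L = (1800 × 9770) / (1800 + 9770) = 1520 Ω.
V_out = 20.3 × 1520 / (470 + 1520) = 20.3 × 1520/1990 = 15.5 V.

V_out ≈ 15.5 V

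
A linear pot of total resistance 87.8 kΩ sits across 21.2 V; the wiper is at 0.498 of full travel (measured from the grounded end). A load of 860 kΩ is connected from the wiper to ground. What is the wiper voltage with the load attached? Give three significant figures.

V ≈ 10.3 V

The wiper splits the pot into (1−α)R = 44.08 kΩ above and αR = 43.72 kΩ below.
Lower section ‖ load = 41.61 kΩ.
V_wiper = 21.2 × 41.61/(44.08 + 41.61) = 10.3 V.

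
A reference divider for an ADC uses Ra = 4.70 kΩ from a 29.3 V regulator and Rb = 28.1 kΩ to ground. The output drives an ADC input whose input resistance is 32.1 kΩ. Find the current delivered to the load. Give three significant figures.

I_L ≈ 0.695 mA

Rb‖R_L = 14.98 kΩ; V_out = 29.3 × 14.98/19.68 = 22.30 V.
I_L = V_out / R_L = 22.30 / 32.1 kΩ = 0.695 mA.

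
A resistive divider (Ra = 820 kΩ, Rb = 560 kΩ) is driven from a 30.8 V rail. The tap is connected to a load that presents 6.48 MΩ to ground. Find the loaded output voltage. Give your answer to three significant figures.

V_out ≈ 11.9 V

The load sits in parallel with Rb: Rb‖R_L = (560 × 6480) / (560 + 6480) = 515.5 kΩ.
V_out = 30.8 × 515.5 / (820 + 515.5) = 30.8 × 515.5/1335 = 11.9 V.
(Unloaded it would have been 12.5 V.)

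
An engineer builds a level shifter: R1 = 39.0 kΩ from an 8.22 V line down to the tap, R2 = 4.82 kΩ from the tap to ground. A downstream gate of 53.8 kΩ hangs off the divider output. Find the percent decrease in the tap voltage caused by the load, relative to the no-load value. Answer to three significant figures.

7.38 %

The divider's output (Thévenin) resistance is R1‖R2 = 4.290 kΩ.
Fractional drop under load = R_th/(R_th + R_L) = 4.290 / (4.290 + 53.8) = 0.07385.
So the output falls by 7.38 %.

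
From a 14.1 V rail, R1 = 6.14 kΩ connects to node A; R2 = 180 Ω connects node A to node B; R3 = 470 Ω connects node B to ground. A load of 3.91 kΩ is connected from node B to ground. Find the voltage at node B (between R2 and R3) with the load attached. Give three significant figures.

V ≈ 0.878 V

At node B, R3 is in parallel with the load: R3‖R_L = 419.6 Ω.
Below node A the resistance is R2 + (R3‖R_L) = 599.6 Ω, so V_A = 14.1 × 599.6/6740 = 1.254 V.
Then V_B = V_A × (R3‖R_L)/(R2 + R3‖R_L) = 1.254 × 419.6/599.6 = 0.878 V.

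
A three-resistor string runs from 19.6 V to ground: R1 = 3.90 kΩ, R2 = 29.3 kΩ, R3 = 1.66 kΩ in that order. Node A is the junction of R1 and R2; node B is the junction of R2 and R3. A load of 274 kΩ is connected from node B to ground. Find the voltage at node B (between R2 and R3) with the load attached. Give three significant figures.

V ≈ 0.928 V

At node B, R3 is in parallel with the load: R3‖R_L = 1.650 kΩ.
Below node A the resistance is R2 + (R3‖R_L) = 30.95 kΩ, so V_A = 19.6 × 30.95/34.85 = 17.41 V.
Then V_B = V_A × (R3‖R_L)/(R2 + R3‖R_L) = 17.41 × 1.650/30.95 = 0.928 V.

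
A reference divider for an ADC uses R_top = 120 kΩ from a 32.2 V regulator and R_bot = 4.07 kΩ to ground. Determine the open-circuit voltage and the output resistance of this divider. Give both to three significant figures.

V_th = 1.06 V, R_th = 3.94 kΩ

V_th is the open-circuit tap voltage: 32.2 × 4.07/(120 + 4.07) = 1.06 V.
With the supply zeroed, R_top and R_bot appear in parallel from the tap: R_th = R_top‖R_bot = (120 × 4.07)/124.1 = 3.94 kΩ.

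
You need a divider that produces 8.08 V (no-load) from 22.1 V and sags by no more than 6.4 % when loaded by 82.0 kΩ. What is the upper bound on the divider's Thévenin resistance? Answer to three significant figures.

R_th ≤ 5.61 kΩ

Loading drop = R_th/(R_th + R_L) ≤ 0.0640, so R_th ≤ R_L · ε/(1−ε) = 82.0 kΩ × 0.0640/0.9360 = 5.61 kΩ.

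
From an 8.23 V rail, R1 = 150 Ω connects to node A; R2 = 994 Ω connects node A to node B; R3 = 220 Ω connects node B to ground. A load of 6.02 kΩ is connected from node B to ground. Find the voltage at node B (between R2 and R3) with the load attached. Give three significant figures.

At node B, R3 is in parallel with the load: R3‖R_L = 212.2 Ω.
Below node A the resistance is R2 + (R3‖R_L) = 1206 Ω, so V_A = 8.23 × 1206/1356 = 7.320 V.
Then V_B = V_A × (R3‖R_L)/(R2 + R3‖R_L) = 7.320 × 212.2/1206 = 1.29 V.

V ≈ 1.29 V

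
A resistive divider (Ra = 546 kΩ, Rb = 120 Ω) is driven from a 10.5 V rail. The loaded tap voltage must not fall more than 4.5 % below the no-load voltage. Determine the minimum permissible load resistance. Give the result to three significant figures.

Output resistance R_th = Ra‖Rb = (546000 × 120)/546100 = 120.0 Ω.
The fractional drop is R_th/(R_th + R_L); requiring this ≤ 0.0450 gives R_L ≥ R_th(1/0.0450 − 1) = 120.0 × 21.22 = 2.55 kΩ.

R_L(min) ≈ 2.55 kΩ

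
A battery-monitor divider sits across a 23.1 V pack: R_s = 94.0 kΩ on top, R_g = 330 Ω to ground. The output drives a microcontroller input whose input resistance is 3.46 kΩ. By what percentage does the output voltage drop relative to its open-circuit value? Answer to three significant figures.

The divider's output (Thévenin) resistance is R_s‖R_g = 328.8 Ω.
Fractional drop under load = R_th/(R_th + R_L) = 328.8 / (328.8 + 3460) = 0.08679.
So the output falls by 8.68 %.

8.68 %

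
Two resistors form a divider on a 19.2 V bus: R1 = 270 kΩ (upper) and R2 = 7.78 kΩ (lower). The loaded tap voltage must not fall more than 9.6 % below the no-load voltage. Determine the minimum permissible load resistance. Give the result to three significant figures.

R_L(min) ≈ 71.2 kΩ

Output resistance R_th = R1‖R2 = (270 × 7.78)/277.8 = 7.562 kΩ.
The fractional drop is R_th/(R_th + R_L); requiring this ≤ 0.0960 gives R_L ≥ R_th(1/0.0960 − 1) = 7.562 × 9.417 = 71.2 kΩ.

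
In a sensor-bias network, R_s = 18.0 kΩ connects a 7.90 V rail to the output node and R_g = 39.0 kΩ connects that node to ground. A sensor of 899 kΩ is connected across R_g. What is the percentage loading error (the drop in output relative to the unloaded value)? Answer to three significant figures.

1.35 %

The divider's output (Thévenin) resistance is R_s‖R_g = 12.32 kΩ.
Fractional drop under load = R_th/(R_th + R_L) = 12.32 / (12.32 + 899) = 0.01351.
So the output falls by 1.35 %.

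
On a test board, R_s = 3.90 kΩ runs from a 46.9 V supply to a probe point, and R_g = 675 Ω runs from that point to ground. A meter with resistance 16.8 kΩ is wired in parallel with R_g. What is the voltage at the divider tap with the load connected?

V_out ≈ 6.69 V

The load sits in parallel with R_g: R_g‖R_L = (675 × 16800) / (675 + 16800) = 648.9 Ω.
V_out = 46.9 × 648.9 / (3900 + 648.9) = 46.9 × 648.9/4549 = 6.69 V.
(Unloaded it would have been 6.92 V.)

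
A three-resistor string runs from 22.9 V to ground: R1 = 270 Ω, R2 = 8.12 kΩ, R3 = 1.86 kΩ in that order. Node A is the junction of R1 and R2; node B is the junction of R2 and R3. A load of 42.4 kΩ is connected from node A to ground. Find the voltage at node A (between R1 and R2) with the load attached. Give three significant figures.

Below node A the series string R2+R3 = 9980 Ω sits in parallel with the 42400 Ω load: 8079 Ω.
V_A = 22.9 × 8079/(270 + 8079) = 22.2 V.

V ≈ 22.2 V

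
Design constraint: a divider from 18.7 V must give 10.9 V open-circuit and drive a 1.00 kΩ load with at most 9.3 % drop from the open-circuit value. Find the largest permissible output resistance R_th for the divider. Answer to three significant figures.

R_th ≤ 103 Ω

Loading drop = R_th/(R_th + R_L) ≤ 0.0930, so R_th ≤ R_L · ε/(1−ε) = 1.00 kΩ × 0.0930/0.9070 = 103 Ω.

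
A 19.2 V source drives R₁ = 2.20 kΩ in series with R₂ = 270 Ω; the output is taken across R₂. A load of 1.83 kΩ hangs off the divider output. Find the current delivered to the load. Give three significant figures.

R₂‖R_L = 235.3 Ω; V_out = 19.2 × 235.3/2435 = 1.855 V.
I_L = V_out / R_L = 1.855 / 1.83 kΩ = 1.01 mA.

I_L ≈ 1.01 mA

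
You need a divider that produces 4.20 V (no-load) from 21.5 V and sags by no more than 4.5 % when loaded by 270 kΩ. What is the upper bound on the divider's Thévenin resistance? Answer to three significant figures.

R_th ≤ 12.7 kΩ

Loading drop = R_th/(R_th + R_L) ≤ 0.0450, so R_th ≤ R_L · ε/(1−ε) = 270 kΩ × 0.0450/0.9550 = 12.7 kΩ.
(Any R1, R2 with R2/(R1+R2) = 0.195 and R1‖R2 ≤ 12.7 kΩ will meet the spec.)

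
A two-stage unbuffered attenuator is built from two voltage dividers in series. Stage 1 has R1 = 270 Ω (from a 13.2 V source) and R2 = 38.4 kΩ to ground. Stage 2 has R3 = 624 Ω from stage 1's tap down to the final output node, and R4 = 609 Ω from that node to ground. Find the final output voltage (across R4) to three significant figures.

Stage 2 presents R3+R4 = 1233 Ω as a load on stage 1's tap.
Stage 1's lower leg becomes R2‖(R3+R4) = 1195 Ω, so V_mid = 13.2 × 1195/1465 = 10.77 V.
Stage 2 is itself unloaded: V_out = V_mid × R4/(R3+R4) = 10.77 × 609/1233 = 5.32 V.

V_out ≈ 5.32 V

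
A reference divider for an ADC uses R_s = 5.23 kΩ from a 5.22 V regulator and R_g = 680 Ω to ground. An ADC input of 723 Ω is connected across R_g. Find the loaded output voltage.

The load sits in parallel with R_g: R_g‖R_L = (680 × 723) / (680 + 723) = 350.4 Ω.
V_out = 5.22 × 350.4 / (5230 + 350.4) = 5.22 × 350.4/5580 = 0.328 V.

V_out ≈ 0.328 V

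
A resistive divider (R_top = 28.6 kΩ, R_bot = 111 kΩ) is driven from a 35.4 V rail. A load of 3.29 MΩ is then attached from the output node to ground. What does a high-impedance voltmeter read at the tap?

V_out ≈ 28.0 V

The load sits in parallel with R_bot: R_bot‖R_L = (111 × 3290) / (111 + 3290) = 107.4 kΩ.
V_out = 35.4 × 107.4 / (28.6 + 107.4) = 35.4 × 107.4/136.0 = 28.0 V.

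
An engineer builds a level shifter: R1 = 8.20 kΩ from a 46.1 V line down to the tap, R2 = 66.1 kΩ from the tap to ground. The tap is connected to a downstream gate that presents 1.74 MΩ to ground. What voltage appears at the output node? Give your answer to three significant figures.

The load sits in parallel with R2: R2‖R_L = (66.1 × 1740) / (66.1 + 1740) = 63.68 kΩ.
V_out = 46.1 × 63.68 / (8.20 + 63.68) = 46.1 × 63.68/71.88 = 40.8 V.

V_out ≈ 40.8 V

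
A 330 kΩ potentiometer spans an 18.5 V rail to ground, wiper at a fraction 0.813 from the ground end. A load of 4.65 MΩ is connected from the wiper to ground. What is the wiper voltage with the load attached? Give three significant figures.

V ≈ 14.9 V

The wiper splits the pot into (1−α)R = 61.71 kΩ above and αR = 268.3 kΩ below.
Lower section ‖ load = 253.7 kΩ.
V_wiper = 18.5 × 253.7/(61.71 + 253.7) = 14.9 V.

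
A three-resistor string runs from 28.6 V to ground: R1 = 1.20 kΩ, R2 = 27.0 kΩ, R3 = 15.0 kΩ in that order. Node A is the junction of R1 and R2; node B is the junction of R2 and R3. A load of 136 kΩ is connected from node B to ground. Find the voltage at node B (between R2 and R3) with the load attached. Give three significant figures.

V ≈ 9.26 V

At node B, R3 is in parallel with the load: R3‖R_L = 13.51 kΩ.
Below node A the resistance is R2 + (R3‖R_L) = 40.51 kΩ, so V_A = 28.6 × 40.51/41.71 = 27.78 V.
Then V_B = V_A × (R3‖R_L)/(R2 + R3‖R_L) = 27.78 × 13.51/40.51 = 9.26 V.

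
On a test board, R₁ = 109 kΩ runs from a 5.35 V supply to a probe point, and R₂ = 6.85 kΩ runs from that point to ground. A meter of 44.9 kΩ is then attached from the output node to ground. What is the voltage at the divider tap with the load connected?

V_out ≈ 0.277 V

The load sits in parallel with R₂: R₂‖R_L = (6.85 × 44.9) / (6.85 + 44.9) = 5.943 kΩ.
V_out = 5.35 × 5.943 / (109 + 5.943) = 5.35 × 5.943/114.9 = 0.277 V.
(Unloaded it would have been 0.316 V.)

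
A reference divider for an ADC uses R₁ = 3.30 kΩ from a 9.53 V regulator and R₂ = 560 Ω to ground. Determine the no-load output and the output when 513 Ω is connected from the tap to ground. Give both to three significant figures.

Open-circuit: V = 9.53 × 560/(3300 + 560) = 1.38 V.
With the load, R₂ becomes R₂‖R_L = 267.7 Ω, so V = 9.53 × 267.7/3568 = 0.715 V.

Unloaded: 1.38 V; loaded: 0.715 V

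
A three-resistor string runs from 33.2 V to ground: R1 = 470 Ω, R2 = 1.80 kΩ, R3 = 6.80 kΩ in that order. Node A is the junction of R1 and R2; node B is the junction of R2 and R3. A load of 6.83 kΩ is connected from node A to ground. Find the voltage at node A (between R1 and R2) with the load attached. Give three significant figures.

Below node A the series string R2+R3 = 8600 Ω sits in parallel with the 6830 Ω load: 3807 Ω.
V_A = 33.2 × 3807/(470 + 3807) = 29.6 V.

V ≈ 29.6 V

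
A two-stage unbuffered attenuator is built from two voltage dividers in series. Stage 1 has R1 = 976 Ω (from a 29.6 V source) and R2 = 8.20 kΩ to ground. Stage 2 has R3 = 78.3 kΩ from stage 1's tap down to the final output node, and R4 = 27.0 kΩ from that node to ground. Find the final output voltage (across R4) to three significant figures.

V_out ≈ 6.73 V

Stage 2 presents R3+R4 = 105300 Ω as a load on stage 1's tap.
Stage 1's lower leg becomes R2‖(R3+R4) = 7608 Ω, so V_mid = 29.6 × 7608/8584 = 26.23 V.
Stage 2 is itself unloaded: V_out = V_mid × R4/(R3+R4) = 26.23 × 27000/105300 = 6.73 V.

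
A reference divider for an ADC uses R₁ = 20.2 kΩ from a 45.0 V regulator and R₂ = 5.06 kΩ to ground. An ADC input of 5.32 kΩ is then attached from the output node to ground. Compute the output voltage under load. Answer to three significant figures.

The load sits in parallel with R₂: R₂‖R_L = (5.06 × 5.32) / (5.06 + 5.32) = 2.593 kΩ.
V_out = 45.0 × 2.593 / (20.2 + 2.593) = 45.0 × 2.593/22.79 = 5.12 V.

V_out ≈ 5.12 V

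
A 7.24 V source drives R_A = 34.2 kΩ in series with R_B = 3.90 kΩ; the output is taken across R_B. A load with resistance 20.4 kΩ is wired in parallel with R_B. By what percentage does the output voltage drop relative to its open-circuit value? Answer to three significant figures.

14.6 %

The divider's output (Thévenin) resistance is R_A‖R_B = 3.501 kΩ.
Fractional drop under load = R_th/(R_th + R_L) = 3.501 / (3.501 + 20.4) = 0.1465.
So the output falls by 14.6 %.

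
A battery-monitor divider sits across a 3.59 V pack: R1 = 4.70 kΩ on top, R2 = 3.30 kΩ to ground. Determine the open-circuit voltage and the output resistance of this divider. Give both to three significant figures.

V_th is the open-circuit tap voltage: 3.59 × 3.30/(4.70 + 3.30) = 1.48 V.
With the supply zeroed, R1 and R2 appear in parallel from the tap: R_th = R1‖R2 = (4.70 × 3.30)/8.000 = 1.94 kΩ.

V_th = 1.48 V, R_th = 1.94 kΩ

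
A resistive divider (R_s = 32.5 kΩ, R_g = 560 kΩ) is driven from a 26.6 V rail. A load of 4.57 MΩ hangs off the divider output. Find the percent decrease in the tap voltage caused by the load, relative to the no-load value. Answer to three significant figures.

The divider's output (Thévenin) resistance is R_s‖R_g = 30.72 kΩ.
Fractional drop under load = R_th/(R_th + R_L) = 30.72 / (30.72 + 4570) = 0.006677.
So the output falls by 0.668 %.

0.668 %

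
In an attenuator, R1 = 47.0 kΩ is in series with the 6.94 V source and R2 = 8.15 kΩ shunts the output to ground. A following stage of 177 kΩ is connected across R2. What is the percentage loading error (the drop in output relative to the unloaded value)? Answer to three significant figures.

The divider's output (Thévenin) resistance is R1‖R2 = 6.946 kΩ.
Fractional drop under load = R_th/(R_th + R_L) = 6.946 / (6.946 + 177) = 0.03776.
So the output falls by 3.78 %.

3.78 %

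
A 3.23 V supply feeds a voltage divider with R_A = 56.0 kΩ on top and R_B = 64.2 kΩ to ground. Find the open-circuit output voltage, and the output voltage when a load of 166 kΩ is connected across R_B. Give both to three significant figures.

Open-circuit: V = 3.23 × 64.2/(56.0 + 64.2) = 1.73 V.
With the load, R_B becomes R_B‖R_L = 46.30 kΩ, so V = 3.23 × 46.30/102.3 = 1.46 V.

Unloaded: 1.73 V; loaded: 1.46 V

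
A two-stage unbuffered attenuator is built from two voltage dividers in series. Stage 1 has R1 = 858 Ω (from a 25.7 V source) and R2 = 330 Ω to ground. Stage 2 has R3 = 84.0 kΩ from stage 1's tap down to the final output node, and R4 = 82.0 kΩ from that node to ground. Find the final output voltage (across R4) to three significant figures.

Stage 2 presents R3+R4 = 166000 Ω as a load on stage 1's tap.
Stage 1's lower leg becomes R2‖(R3+R4) = 329.3 Ω, so V_mid = 25.7 × 329.3/1187 = 7.129 V.
Stage 2 is itself unloaded: V_out = V_mid × R4/(R3+R4) = 7.129 × 82000/166000 = 3.52 V.

V_out ≈ 3.52 V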